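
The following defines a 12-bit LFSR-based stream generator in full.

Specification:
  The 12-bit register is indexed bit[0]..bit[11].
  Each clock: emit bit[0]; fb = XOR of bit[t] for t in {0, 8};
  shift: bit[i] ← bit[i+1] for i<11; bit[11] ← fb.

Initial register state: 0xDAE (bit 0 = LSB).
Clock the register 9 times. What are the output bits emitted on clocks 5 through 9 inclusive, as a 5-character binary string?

reg_0 = 0xDAE
clock 1: out=0, reg = 0xED7
clock 2: out=1, reg = 0xF6B
clock 3: out=1, reg = 0x7B5
clock 4: out=1, reg = 0x3DA
clock 5: out=0, reg = 0x9ED
clock 6: out=1, reg = 0x4F6
clock 7: out=0, reg = 0x27B
clock 8: out=1, reg = 0x93D
clock 9: out=1, reg = 0x49E

01011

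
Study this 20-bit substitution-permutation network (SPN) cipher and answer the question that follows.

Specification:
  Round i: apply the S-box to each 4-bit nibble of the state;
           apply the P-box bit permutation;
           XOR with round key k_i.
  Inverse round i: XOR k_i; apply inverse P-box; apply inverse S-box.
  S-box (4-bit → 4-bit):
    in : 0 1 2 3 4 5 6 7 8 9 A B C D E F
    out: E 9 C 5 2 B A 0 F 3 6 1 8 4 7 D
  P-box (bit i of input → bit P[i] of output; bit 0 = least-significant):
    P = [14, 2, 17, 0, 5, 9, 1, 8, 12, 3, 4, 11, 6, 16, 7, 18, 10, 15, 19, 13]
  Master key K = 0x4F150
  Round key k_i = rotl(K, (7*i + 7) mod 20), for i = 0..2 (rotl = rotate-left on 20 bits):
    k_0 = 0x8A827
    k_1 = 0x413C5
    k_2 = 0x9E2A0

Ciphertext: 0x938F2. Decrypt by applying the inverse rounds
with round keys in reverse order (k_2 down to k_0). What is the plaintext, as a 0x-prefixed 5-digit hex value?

s_0 = ciphertext = 0x938F2
s_1 = InvRound(s_0, k_2) = 0x4BFAB
s_2 = InvRound(s_1, k_1) = 0x5B634
s_3 = InvRound(s_2, k_0) = 0x36FAC

0x36FAC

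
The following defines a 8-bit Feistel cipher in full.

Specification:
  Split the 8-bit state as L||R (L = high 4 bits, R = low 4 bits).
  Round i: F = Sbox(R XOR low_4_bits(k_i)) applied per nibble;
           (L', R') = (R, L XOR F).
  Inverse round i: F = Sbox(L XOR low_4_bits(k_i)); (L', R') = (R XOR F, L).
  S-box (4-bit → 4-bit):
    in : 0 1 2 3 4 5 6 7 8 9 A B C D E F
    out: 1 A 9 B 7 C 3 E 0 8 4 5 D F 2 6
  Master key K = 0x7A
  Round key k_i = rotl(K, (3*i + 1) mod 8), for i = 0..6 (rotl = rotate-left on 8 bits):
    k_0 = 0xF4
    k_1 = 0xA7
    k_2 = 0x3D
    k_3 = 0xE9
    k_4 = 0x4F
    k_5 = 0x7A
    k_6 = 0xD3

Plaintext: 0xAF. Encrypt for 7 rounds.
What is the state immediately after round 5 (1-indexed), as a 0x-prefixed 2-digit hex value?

0x95

s_0 = plaintext = 0xAF
s_1 = Round(s_0, k_0) = 0xFF
s_2 = Round(s_1, k_1) = 0xFF
s_3 = Round(s_2, k_2) = 0xF6
s_4 = Round(s_3, k_3) = 0x69
s_5 = Round(s_4, k_4) = 0x95
s_6 = Round(s_5, k_5) = 0x5F
s_7 = Round(s_6, k_6) = 0xF8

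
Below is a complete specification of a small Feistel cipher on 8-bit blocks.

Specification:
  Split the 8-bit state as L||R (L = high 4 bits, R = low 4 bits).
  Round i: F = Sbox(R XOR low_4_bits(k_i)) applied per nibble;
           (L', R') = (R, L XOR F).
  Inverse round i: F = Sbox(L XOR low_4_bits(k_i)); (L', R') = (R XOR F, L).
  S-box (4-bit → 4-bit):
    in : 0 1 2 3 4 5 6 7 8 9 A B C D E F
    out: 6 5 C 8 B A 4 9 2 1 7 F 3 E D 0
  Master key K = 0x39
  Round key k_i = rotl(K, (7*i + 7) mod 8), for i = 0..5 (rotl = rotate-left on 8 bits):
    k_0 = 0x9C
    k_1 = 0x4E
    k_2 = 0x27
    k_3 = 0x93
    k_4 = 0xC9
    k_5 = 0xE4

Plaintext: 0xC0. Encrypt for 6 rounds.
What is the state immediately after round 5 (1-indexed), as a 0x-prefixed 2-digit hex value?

0x34

s_0 = plaintext = 0xC0
s_1 = Round(s_0, k_0) = 0x0F
s_2 = Round(s_1, k_1) = 0xF5
s_3 = Round(s_2, k_2) = 0x53
s_4 = Round(s_3, k_3) = 0x33
s_5 = Round(s_4, k_4) = 0x34
s_6 = Round(s_5, k_5) = 0x45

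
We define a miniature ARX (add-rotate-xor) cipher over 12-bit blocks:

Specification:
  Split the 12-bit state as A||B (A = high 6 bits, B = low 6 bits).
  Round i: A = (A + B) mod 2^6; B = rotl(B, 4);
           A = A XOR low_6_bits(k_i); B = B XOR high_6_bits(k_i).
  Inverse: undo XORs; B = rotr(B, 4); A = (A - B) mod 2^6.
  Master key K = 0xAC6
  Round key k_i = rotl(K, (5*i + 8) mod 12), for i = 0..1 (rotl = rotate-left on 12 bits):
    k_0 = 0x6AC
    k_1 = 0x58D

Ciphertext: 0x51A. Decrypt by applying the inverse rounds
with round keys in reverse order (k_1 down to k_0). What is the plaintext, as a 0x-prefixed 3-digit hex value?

s_0 = ciphertext = 0x51A
s_1 = InvRound(s_0, k_1) = 0xA70
s_2 = InvRound(s_1, k_0) = 0x6EA

0x6EA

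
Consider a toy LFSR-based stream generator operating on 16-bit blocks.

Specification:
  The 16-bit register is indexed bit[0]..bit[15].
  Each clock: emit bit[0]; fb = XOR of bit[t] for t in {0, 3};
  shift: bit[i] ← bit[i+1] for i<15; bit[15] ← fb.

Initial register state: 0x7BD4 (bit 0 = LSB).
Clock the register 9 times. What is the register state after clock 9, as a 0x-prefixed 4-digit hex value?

reg_0 = 0x7BD4
clock 1: out=0, reg = 0x3DEA
clock 2: out=0, reg = 0x9EF5
clock 3: out=1, reg = 0xCF7A
clock 4: out=0, reg = 0xE7BD
clock 5: out=1, reg = 0x73DE
clock 6: out=0, reg = 0xB9EF
clock 7: out=1, reg = 0x5CF7
clock 8: out=1, reg = 0xAE7B
clock 9: out=1, reg = 0x573D

0x573D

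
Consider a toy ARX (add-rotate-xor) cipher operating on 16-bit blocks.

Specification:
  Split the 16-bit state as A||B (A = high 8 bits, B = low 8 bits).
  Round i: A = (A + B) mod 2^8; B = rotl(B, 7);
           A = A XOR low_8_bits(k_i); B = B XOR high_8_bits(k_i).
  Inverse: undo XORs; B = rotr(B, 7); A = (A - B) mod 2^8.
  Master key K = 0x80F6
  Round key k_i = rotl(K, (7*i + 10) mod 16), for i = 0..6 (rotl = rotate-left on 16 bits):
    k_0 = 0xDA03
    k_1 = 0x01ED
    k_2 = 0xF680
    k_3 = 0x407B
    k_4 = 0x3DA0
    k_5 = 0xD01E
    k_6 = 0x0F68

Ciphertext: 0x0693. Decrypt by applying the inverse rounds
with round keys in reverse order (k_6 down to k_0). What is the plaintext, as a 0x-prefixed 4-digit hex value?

s_0 = ciphertext = 0x0693
s_1 = InvRound(s_0, k_6) = 0x3539
s_2 = InvRound(s_1, k_5) = 0x58D3
s_3 = InvRound(s_2, k_4) = 0x1BDD
s_4 = InvRound(s_3, k_3) = 0x253B
s_5 = InvRound(s_4, k_2) = 0x0A9B
s_6 = InvRound(s_5, k_1) = 0xB235
s_7 = InvRound(s_6, k_0) = 0xD2DF

0xD2DF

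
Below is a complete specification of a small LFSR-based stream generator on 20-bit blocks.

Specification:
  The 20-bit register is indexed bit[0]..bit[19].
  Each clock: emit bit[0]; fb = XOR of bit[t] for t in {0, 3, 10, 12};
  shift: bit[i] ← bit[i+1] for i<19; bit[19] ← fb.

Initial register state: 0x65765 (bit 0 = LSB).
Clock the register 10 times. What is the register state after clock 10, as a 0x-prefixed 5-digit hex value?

0x5E595

reg_0 = 0x65765
clock 1: out=1, reg = 0xB2BB2
clock 2: out=0, reg = 0x595D9
clock 3: out=1, reg = 0x2CAEC
clock 4: out=0, reg = 0x96576
clock 5: out=0, reg = 0xCB2BB
clock 6: out=1, reg = 0xE595D
clock 7: out=1, reg = 0xF2CAE
clock 8: out=0, reg = 0x79657
clock 9: out=1, reg = 0xBCB2B
clock 10: out=1, reg = 0x5E595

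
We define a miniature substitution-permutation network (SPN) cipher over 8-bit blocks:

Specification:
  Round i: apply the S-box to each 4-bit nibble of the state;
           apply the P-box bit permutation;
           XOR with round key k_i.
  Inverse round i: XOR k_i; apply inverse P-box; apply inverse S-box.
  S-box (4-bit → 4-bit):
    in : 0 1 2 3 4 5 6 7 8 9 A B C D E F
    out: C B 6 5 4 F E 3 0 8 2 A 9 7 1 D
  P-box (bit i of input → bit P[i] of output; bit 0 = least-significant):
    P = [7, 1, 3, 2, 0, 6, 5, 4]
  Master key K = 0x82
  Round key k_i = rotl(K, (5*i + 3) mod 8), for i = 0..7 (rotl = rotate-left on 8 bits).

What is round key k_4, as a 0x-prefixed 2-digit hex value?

K = 0x82
k_0 = rotl(K, (5*0+3) mod 8) = rotl(K, 3) = 0x14
k_1 = rotl(K, (5*1+3) mod 8) = rotl(K, 0) = 0x82
k_2 = rotl(K, (5*2+3) mod 8) = rotl(K, 5) = 0x50
k_3 = rotl(K, (5*3+3) mod 8) = rotl(K, 2) = 0x0A
k_4 = rotl(K, (5*4+3) mod 8) = rotl(K, 7) = 0x41

0x41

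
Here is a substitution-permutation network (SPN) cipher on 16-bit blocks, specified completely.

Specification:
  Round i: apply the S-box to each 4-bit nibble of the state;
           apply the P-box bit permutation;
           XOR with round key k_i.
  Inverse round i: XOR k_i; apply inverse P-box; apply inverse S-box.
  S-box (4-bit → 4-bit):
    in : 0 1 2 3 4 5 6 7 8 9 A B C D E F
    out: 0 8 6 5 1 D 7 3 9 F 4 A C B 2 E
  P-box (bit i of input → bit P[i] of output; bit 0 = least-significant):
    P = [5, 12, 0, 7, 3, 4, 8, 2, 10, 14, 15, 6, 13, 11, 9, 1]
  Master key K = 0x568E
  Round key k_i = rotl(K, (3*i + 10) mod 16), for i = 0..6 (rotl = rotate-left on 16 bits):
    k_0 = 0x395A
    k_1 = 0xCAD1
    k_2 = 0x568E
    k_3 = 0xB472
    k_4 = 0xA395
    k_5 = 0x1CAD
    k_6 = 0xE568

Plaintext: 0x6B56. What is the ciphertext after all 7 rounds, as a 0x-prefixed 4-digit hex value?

s_0 = plaintext = 0x6B56
s_1 = Round(s_0, k_0) = 0x4237
s_2 = Round(s_1, k_1) = 0x3BF9
s_3 = Round(s_2, k_2) = 0x257B
s_4 = Round(s_3, k_3) = 0x2AAA
s_5 = Round(s_4, k_4) = 0x2894
s_6 = Round(s_5, k_5) = 0x13D1
s_7 = Round(s_6, k_6) = 0x61F6

0x61F6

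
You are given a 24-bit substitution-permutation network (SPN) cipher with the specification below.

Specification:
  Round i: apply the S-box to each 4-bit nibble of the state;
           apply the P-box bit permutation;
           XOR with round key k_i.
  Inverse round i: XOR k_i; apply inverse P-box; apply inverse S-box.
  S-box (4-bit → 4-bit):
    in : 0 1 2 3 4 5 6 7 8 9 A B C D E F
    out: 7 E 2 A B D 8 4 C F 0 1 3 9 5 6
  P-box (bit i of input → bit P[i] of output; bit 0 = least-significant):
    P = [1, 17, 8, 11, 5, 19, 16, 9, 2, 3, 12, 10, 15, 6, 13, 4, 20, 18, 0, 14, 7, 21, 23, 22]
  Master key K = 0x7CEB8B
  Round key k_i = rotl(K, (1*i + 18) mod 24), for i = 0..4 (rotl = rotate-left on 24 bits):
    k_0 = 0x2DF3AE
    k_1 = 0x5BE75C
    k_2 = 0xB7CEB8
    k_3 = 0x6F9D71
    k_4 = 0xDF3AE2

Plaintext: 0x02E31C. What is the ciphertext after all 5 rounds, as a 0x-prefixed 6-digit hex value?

0x728D14

s_0 = plaintext = 0x02E31C
s_1 = Round(s_0, k_0) = 0x825524
s_2 = Round(s_1, k_1) = 0x955B4A
s_3 = Round(s_2, k_2) = 0x4F2C0D
s_4 = Round(s_3, k_3) = 0x02959E
s_5 = Round(s_4, k_4) = 0x728D14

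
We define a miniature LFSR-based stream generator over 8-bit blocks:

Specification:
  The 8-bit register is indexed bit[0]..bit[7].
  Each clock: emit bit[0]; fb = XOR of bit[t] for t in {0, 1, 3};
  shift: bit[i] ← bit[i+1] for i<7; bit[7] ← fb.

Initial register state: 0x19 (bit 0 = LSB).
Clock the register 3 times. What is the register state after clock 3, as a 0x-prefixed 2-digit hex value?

reg_0 = 0x19
clock 1: out=1, reg = 0x0C
clock 2: out=0, reg = 0x86
clock 3: out=0, reg = 0xC3

0xC3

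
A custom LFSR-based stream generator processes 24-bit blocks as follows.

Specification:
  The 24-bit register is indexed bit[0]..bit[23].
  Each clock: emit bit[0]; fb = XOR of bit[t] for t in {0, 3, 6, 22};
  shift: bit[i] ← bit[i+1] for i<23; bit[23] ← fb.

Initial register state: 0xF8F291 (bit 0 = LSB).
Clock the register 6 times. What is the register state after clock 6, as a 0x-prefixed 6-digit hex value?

0x0BE3CA

reg_0 = 0xF8F291
clock 1: out=1, reg = 0x7C7948
clock 2: out=0, reg = 0xBE3CA4
clock 3: out=0, reg = 0x5F1E52
clock 4: out=0, reg = 0x2F8F29
clock 5: out=1, reg = 0x17C794
clock 6: out=0, reg = 0x0BE3CA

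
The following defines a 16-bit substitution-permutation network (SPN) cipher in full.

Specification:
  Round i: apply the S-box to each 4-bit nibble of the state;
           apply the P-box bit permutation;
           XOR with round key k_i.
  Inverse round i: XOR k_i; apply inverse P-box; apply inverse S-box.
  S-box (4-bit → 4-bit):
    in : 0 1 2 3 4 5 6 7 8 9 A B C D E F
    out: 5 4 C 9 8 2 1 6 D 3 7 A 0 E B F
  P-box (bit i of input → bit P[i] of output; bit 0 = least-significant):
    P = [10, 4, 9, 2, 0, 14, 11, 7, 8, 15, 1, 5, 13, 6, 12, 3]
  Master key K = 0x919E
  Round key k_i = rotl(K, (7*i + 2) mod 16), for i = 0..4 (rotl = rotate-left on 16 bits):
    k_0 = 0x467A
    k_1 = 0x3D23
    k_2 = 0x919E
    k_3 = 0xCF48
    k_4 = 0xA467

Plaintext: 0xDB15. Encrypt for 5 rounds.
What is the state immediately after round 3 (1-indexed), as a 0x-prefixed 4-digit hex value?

s_0 = plaintext = 0xDB15
s_1 = Round(s_0, k_0) = 0xDE02
s_2 = Round(s_1, k_1) = 0xA64E
s_3 = Round(s_2, k_2) = 0xA44A
s_4 = Round(s_3, k_3) = 0xF9B8
s_5 = Round(s_4, k_4) = 0x53AB

0xA44A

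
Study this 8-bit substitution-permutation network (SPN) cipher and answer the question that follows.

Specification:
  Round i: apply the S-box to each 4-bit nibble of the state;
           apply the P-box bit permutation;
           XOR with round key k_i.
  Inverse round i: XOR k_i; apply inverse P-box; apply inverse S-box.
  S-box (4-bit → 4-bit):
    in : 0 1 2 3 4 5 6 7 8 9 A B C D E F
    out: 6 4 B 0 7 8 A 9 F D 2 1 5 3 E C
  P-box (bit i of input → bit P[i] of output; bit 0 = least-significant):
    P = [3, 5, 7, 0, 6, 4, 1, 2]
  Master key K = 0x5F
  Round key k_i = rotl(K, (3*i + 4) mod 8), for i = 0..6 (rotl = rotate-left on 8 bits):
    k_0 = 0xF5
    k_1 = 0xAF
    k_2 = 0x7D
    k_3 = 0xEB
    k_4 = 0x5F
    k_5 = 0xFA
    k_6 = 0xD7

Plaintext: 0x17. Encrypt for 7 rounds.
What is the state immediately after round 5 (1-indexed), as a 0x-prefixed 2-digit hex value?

s_0 = plaintext = 0x17
s_1 = Round(s_0, k_0) = 0xFE
s_2 = Round(s_1, k_1) = 0x08
s_3 = Round(s_2, k_2) = 0xC6
s_4 = Round(s_3, k_3) = 0x88
s_5 = Round(s_4, k_4) = 0xA0
s_6 = Round(s_5, k_5) = 0x4A
s_7 = Round(s_6, k_6) = 0xA5

0xA0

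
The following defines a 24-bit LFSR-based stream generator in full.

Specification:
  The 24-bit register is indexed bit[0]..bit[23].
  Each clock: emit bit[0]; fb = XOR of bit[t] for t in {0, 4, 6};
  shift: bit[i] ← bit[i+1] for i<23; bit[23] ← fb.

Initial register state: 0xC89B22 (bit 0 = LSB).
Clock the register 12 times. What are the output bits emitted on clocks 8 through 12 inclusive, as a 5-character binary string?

01101

reg_0 = 0xC89B22
clock 1: out=0, reg = 0x644D91
clock 2: out=1, reg = 0x3226C8
clock 3: out=0, reg = 0x991364
clock 4: out=0, reg = 0xCC89B2
clock 5: out=0, reg = 0xE644D9
clock 6: out=1, reg = 0xF3226C
clock 7: out=0, reg = 0xF99136
clock 8: out=0, reg = 0xFCC89B
clock 9: out=1, reg = 0x7E644D
clock 10: out=1, reg = 0x3F3226
clock 11: out=0, reg = 0x1F9913
clock 12: out=1, reg = 0x0FCC89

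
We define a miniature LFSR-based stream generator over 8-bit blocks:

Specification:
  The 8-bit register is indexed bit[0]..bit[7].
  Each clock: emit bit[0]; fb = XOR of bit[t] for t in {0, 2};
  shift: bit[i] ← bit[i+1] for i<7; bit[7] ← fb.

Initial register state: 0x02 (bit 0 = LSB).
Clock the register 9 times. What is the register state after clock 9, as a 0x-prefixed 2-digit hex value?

reg_0 = 0x02
clock 1: out=0, reg = 0x01
clock 2: out=1, reg = 0x80
clock 3: out=0, reg = 0x40
clock 4: out=0, reg = 0x20
clock 5: out=0, reg = 0x10
clock 6: out=0, reg = 0x08
clock 7: out=0, reg = 0x04
clock 8: out=0, reg = 0x82
clock 9: out=0, reg = 0x41

0x41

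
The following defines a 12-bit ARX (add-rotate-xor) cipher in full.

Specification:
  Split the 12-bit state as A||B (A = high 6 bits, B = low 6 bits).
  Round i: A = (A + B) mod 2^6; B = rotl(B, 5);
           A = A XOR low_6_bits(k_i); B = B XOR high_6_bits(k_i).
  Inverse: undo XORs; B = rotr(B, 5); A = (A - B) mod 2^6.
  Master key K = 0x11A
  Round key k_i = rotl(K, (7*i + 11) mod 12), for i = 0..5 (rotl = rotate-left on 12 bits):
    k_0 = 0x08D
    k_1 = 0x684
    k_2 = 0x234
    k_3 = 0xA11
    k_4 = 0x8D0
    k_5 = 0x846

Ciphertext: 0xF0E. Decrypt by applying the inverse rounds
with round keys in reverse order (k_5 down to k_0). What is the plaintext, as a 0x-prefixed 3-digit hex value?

s_0 = ciphertext = 0xF0E
s_1 = InvRound(s_0, k_5) = 0x6DF
s_2 = InvRound(s_1, k_4) = 0x4B9
s_3 = InvRound(s_2, k_3) = 0x862
s_4 = InvRound(s_3, k_2) = 0x015
s_5 = InvRound(s_4, k_1) = 0x99E
s_6 = InvRound(s_5, k_0) = 0xCF8

0xCF8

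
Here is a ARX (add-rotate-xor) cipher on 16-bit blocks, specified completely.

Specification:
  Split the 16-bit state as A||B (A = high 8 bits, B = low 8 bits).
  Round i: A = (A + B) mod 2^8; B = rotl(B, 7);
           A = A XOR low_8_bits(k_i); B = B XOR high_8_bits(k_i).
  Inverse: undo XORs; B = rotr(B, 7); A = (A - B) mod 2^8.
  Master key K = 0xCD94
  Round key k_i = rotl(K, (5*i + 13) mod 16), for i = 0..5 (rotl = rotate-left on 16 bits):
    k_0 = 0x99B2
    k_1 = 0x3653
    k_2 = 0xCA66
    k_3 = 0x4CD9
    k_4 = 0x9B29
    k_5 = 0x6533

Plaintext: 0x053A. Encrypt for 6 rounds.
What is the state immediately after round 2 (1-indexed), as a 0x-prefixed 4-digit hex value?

s_0 = plaintext = 0x053A
s_1 = Round(s_0, k_0) = 0x8D84
s_2 = Round(s_1, k_1) = 0x4274
s_3 = Round(s_2, k_2) = 0xD0F0
s_4 = Round(s_3, k_3) = 0x1934
s_5 = Round(s_4, k_4) = 0x6481
s_6 = Round(s_5, k_5) = 0xD6A5

0x4274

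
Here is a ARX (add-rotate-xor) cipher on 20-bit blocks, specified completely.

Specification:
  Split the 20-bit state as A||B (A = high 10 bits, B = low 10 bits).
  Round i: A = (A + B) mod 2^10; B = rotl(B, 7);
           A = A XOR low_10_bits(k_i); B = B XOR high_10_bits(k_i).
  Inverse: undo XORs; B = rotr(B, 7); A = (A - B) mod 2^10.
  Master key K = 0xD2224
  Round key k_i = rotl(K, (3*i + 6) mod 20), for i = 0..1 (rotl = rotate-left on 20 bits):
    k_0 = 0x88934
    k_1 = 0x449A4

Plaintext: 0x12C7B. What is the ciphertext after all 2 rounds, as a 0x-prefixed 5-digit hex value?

s_0 = plaintext = 0x12C7B
s_1 = Round(s_0, k_0) = 0x7CBAD
s_2 = Round(s_1, k_1) = 0x0EFE7

0x0EFE7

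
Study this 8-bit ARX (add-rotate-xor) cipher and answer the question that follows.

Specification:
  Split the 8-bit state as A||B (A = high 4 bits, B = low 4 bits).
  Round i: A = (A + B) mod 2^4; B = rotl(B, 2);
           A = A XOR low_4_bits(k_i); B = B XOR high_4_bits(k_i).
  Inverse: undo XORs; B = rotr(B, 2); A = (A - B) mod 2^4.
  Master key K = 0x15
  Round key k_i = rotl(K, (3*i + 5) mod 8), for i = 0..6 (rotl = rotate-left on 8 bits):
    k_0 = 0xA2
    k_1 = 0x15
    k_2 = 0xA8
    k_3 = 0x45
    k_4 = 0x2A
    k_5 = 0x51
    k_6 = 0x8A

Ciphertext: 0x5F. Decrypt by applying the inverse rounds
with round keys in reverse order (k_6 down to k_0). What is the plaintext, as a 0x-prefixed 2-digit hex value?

s_0 = ciphertext = 0x5F
s_1 = InvRound(s_0, k_6) = 0x2D
s_2 = InvRound(s_1, k_5) = 0x12
s_3 = InvRound(s_2, k_4) = 0xB0
s_4 = InvRound(s_3, k_3) = 0xD1
s_5 = InvRound(s_4, k_2) = 0x7E
s_6 = InvRound(s_5, k_1) = 0x3F
s_7 = InvRound(s_6, k_0) = 0xC5

0xC5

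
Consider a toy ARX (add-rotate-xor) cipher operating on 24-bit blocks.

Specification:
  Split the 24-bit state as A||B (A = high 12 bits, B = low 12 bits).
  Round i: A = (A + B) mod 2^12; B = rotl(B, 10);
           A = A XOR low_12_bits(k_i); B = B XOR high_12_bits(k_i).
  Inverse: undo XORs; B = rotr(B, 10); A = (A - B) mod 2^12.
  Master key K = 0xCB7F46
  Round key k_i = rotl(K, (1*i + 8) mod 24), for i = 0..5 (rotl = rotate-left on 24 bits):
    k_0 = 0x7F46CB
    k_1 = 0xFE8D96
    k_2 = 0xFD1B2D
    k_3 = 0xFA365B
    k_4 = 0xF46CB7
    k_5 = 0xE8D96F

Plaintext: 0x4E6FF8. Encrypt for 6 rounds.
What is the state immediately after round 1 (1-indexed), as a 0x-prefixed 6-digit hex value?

0x21540A

s_0 = plaintext = 0x4E6FF8
s_1 = Round(s_0, k_0) = 0x21540A
s_2 = Round(s_1, k_1) = 0xB896EA
s_3 = Round(s_2, k_2) = 0x95E66B
s_4 = Round(s_3, k_3) = 0x992239
s_5 = Round(s_4, k_4) = 0x77CBC8
s_6 = Round(s_5, k_5) = 0xA2BC7F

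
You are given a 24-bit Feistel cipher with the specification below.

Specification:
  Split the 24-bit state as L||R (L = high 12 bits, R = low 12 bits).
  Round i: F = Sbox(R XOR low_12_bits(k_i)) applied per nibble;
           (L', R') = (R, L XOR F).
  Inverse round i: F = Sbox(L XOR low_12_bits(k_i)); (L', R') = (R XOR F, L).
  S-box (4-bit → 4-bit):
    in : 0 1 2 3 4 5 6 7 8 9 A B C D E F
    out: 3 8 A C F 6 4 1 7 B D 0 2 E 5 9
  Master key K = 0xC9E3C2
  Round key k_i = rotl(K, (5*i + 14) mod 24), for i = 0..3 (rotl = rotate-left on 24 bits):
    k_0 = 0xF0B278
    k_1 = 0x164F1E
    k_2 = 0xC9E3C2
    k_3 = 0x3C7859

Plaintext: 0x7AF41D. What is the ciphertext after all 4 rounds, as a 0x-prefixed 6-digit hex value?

s_0 = plaintext = 0x7AF41D
s_1 = Round(s_0, k_0) = 0x41D3E9
s_2 = Round(s_1, k_1) = 0x3E968C
s_3 = Round(s_2, k_2) = 0x68C51C
s_4 = Round(s_3, k_3) = 0x51C87A

0x51C87A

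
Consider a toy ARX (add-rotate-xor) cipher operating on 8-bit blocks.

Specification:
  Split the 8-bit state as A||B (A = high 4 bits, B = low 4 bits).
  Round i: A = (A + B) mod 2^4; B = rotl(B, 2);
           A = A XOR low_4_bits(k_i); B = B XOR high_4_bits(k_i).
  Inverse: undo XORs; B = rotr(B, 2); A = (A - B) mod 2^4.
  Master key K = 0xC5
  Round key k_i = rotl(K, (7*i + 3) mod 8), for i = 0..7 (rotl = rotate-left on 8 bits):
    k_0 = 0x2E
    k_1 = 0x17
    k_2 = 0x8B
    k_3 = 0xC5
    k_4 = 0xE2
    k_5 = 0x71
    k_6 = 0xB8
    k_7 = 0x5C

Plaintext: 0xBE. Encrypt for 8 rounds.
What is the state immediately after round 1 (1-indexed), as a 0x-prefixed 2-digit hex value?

0x79

s_0 = plaintext = 0xBE
s_1 = Round(s_0, k_0) = 0x79
s_2 = Round(s_1, k_1) = 0x77
s_3 = Round(s_2, k_2) = 0x55
s_4 = Round(s_3, k_3) = 0xF9
s_5 = Round(s_4, k_4) = 0xA8
s_6 = Round(s_5, k_5) = 0x35
s_7 = Round(s_6, k_6) = 0x0E
s_8 = Round(s_7, k_7) = 0x2E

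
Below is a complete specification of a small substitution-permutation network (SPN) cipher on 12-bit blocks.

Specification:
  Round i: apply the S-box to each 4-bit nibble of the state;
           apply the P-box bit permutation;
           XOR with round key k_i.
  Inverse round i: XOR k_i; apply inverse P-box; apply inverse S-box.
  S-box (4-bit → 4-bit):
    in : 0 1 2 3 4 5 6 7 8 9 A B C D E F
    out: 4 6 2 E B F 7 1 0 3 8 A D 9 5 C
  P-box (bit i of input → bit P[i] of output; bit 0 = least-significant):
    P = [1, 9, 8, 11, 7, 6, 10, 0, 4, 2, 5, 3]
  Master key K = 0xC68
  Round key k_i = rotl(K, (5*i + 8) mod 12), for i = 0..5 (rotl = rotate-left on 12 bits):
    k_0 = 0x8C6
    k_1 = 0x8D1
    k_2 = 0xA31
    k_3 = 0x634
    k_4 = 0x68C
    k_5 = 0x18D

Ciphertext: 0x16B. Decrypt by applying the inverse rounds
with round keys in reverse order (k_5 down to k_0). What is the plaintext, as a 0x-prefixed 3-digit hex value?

0xD8D

s_0 = ciphertext = 0x16B
s_1 = InvRound(s_0, k_5) = 0x197
s_2 = InvRound(s_1, k_4) = 0xDF6
s_3 = InvRound(s_2, k_3) = 0x895
s_4 = InvRound(s_3, k_2) = 0x172
s_5 = InvRound(s_4, k_1) = 0x0DC
s_6 = InvRound(s_5, k_0) = 0xD8D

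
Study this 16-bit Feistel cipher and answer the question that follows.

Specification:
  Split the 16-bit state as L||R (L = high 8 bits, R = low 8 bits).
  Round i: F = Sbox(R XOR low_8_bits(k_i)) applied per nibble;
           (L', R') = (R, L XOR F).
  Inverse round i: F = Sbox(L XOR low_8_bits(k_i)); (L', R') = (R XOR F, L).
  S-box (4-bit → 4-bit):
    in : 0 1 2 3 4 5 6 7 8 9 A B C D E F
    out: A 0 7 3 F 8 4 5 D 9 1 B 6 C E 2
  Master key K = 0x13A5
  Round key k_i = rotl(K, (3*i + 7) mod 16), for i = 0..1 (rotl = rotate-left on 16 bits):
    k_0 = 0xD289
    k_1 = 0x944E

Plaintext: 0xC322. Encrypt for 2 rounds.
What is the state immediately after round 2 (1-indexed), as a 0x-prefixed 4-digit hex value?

s_0 = plaintext = 0xC322
s_1 = Round(s_0, k_0) = 0x22D8
s_2 = Round(s_1, k_1) = 0xD8B6

0xD8B6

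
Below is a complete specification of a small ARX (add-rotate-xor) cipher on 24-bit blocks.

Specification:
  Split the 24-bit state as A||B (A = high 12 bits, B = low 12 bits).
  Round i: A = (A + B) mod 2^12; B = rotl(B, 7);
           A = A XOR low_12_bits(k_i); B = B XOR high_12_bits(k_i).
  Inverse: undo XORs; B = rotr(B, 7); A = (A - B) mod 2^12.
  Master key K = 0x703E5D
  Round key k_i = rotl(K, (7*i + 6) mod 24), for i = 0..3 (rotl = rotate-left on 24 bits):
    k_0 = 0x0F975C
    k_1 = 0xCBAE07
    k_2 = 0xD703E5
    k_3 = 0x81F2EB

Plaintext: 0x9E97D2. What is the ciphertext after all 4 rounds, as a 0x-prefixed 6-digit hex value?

s_0 = plaintext = 0x9E97D2
s_1 = Round(s_0, k_0) = 0x6E79C7
s_2 = Round(s_1, k_1) = 0xEA9F74
s_3 = Round(s_2, k_2) = 0xDF870B
s_4 = Round(s_3, k_3) = 0x7E8DA7

0x7E8DA7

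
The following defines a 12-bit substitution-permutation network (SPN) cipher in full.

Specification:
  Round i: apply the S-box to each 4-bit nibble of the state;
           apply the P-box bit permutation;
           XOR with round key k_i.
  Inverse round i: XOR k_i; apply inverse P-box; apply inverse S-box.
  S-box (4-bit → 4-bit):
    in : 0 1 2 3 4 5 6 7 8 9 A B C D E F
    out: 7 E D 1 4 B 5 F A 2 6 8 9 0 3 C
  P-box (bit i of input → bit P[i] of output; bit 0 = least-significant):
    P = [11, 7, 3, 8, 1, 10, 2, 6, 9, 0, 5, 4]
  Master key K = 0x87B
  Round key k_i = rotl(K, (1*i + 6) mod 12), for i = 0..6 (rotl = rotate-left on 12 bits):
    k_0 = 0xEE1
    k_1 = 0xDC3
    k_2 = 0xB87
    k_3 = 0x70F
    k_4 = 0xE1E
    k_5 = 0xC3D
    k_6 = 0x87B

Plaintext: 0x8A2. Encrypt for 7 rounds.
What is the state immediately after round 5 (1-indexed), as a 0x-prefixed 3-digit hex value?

0xDF0

s_0 = plaintext = 0x8A2
s_1 = Round(s_0, k_0) = 0x3FC
s_2 = Round(s_1, k_1) = 0x687
s_3 = Round(s_2, k_2) = 0x46F
s_4 = Round(s_3, k_3) = 0x621
s_5 = Round(s_4, k_4) = 0xDF0
s_6 = Round(s_5, k_5) = 0x4F1
s_7 = Round(s_6, k_6) = 0x997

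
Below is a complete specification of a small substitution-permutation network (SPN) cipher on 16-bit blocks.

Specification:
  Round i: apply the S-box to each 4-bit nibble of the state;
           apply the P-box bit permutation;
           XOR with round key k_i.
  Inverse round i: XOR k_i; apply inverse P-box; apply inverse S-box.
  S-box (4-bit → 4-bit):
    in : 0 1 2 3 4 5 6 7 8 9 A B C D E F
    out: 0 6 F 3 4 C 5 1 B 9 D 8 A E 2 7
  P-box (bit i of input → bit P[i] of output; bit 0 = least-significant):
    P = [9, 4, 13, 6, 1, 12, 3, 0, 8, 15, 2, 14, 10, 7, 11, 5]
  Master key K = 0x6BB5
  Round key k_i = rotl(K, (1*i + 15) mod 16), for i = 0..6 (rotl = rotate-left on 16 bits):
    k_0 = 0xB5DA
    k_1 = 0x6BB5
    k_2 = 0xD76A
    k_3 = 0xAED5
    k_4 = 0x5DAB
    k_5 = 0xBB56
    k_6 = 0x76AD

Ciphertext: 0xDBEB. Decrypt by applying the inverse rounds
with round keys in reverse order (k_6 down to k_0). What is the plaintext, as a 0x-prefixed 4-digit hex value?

0xD9E7

s_0 = ciphertext = 0xDBEB
s_1 = InvRound(s_0, k_6) = 0x6F75
s_2 = InvRound(s_1, k_5) = 0x9C80
s_3 = InvRound(s_2, k_4) = 0xB8A0
s_4 = InvRound(s_3, k_3) = 0x94C8
s_5 = InvRound(s_4, k_2) = 0xC977
s_6 = InvRound(s_5, k_1) = 0xEE7A
s_7 = InvRound(s_6, k_0) = 0xD9E7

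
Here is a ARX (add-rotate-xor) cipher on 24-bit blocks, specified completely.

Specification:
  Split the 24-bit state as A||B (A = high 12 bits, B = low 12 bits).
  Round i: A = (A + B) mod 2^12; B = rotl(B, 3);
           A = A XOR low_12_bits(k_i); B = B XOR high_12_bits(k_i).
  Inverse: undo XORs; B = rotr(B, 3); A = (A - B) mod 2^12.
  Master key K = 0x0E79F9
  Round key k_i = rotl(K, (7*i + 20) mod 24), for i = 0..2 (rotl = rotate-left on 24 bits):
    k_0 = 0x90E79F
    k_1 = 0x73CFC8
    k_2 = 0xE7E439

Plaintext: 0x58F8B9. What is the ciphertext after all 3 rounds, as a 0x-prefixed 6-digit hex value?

s_0 = plaintext = 0x58F8B9
s_1 = Round(s_0, k_0) = 0x9D7CC2
s_2 = Round(s_1, k_1) = 0x95112A
s_3 = Round(s_2, k_2) = 0xE4272E

0xE4272E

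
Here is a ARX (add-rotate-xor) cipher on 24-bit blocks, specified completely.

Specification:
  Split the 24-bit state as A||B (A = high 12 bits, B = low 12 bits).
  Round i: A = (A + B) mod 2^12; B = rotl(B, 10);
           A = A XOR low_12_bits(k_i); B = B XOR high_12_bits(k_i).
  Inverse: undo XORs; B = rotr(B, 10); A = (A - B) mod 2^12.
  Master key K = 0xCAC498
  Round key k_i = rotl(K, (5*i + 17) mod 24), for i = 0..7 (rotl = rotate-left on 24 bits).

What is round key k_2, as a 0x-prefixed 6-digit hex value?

K = 0xCAC498
k_0 = rotl(K, (5*0+17) mod 24) = rotl(K, 17) = 0x319589
k_1 = rotl(K, (5*1+17) mod 24) = rotl(K, 22) = 0x32B126
k_2 = rotl(K, (5*2+17) mod 24) = rotl(K, 3) = 0x5624C6

0x5624C6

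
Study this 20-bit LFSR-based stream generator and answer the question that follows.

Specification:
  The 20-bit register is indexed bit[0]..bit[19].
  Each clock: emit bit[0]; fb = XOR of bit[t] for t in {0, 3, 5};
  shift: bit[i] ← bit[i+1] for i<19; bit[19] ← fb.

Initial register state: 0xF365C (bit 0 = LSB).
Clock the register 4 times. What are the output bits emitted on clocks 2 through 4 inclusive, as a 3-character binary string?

011

reg_0 = 0xF365C
clock 1: out=0, reg = 0xF9B2E
clock 2: out=0, reg = 0x7CD97
clock 3: out=1, reg = 0xBE6CB
clock 4: out=1, reg = 0x5F365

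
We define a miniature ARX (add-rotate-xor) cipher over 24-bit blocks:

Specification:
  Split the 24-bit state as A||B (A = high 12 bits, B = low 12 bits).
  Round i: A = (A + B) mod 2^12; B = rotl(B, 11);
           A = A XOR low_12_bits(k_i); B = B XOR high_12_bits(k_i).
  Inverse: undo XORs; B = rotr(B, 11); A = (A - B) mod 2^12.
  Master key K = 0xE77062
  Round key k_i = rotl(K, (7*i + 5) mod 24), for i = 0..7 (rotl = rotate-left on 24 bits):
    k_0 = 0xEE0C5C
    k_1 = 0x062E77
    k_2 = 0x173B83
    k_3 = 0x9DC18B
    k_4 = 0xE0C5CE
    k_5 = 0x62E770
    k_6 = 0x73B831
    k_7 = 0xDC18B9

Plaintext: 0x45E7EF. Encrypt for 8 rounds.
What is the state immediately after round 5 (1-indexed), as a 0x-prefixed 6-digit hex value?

0x5F65E3

s_0 = plaintext = 0x45E7EF
s_1 = Round(s_0, k_0) = 0x011517
s_2 = Round(s_1, k_1) = 0xB5FAE9
s_3 = Round(s_2, k_2) = 0xDCBC07
s_4 = Round(s_3, k_3) = 0x8597DF
s_5 = Round(s_4, k_4) = 0x5F65E3
s_6 = Round(s_5, k_5) = 0xCA9CDF
s_7 = Round(s_6, k_6) = 0x1B9954
s_8 = Round(s_7, k_7) = 0x3B496B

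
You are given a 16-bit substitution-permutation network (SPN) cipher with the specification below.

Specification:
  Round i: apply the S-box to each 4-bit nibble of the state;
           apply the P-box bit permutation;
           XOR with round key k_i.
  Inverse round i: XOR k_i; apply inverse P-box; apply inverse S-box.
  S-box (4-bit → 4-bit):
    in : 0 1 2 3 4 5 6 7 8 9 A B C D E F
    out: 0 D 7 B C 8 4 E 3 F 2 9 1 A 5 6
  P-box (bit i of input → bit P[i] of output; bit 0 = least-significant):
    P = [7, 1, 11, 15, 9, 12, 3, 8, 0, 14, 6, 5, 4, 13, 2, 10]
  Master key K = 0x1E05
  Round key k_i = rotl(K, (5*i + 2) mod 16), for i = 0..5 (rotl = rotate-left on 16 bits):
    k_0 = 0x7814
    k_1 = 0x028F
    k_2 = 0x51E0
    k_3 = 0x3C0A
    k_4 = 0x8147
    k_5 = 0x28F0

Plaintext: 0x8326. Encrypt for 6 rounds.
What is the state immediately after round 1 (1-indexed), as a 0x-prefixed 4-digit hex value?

s_0 = plaintext = 0x8326
s_1 = Round(s_0, k_0) = 0x022D
s_2 = Round(s_1, k_1) = 0xD0C4
s_3 = Round(s_2, k_2) = 0xFFE0
s_4 = Round(s_3, k_3) = 0x5E46
s_5 = Round(s_4, k_4) = 0x8C0E
s_6 = Round(s_5, k_5) = 0x0061

0x022D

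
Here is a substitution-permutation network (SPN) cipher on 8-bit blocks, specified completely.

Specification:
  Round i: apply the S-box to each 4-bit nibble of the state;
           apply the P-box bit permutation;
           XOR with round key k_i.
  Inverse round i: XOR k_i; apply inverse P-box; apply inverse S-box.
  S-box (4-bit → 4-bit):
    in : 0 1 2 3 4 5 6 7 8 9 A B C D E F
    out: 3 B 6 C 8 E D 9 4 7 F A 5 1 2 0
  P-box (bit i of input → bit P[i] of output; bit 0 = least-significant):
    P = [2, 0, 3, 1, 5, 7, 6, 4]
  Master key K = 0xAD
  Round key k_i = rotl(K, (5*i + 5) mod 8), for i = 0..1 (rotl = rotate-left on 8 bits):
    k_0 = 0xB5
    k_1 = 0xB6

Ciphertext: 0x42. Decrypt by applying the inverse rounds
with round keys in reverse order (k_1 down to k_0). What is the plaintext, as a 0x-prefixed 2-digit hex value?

0x48

s_0 = ciphertext = 0x42
s_1 = InvRound(s_0, k_1) = 0xAD
s_2 = InvRound(s_1, k_0) = 0x48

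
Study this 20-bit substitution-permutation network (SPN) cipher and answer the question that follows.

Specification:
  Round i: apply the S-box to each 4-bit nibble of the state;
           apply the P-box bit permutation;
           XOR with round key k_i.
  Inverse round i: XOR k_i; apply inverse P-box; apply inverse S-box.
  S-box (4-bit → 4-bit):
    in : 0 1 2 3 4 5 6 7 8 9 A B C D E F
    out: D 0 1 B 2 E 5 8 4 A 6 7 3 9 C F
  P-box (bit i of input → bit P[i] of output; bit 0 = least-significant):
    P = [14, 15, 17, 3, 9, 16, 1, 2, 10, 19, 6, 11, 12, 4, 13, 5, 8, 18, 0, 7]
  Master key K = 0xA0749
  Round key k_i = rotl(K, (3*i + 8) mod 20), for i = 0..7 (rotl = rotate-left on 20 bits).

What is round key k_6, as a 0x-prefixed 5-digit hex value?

0x1D268

K = 0xA0749
k_0 = rotl(K, (3*0+8) mod 20) = rotl(K, 8) = 0x749A0
k_1 = rotl(K, (3*1+8) mod 20) = rotl(K, 11) = 0xA4D03
k_2 = rotl(K, (3*2+8) mod 20) = rotl(K, 14) = 0x2681D
k_3 = rotl(K, (3*3+8) mod 20) = rotl(K, 17) = 0x340E9
k_4 = rotl(K, (3*4+8) mod 20) = rotl(K, 0) = 0xA0749
k_5 = rotl(K, (3*5+8) mod 20) = rotl(K, 3) = 0x03A4D
k_6 = rotl(K, (3*6+8) mod 20) = rotl(K, 6) = 0x1D268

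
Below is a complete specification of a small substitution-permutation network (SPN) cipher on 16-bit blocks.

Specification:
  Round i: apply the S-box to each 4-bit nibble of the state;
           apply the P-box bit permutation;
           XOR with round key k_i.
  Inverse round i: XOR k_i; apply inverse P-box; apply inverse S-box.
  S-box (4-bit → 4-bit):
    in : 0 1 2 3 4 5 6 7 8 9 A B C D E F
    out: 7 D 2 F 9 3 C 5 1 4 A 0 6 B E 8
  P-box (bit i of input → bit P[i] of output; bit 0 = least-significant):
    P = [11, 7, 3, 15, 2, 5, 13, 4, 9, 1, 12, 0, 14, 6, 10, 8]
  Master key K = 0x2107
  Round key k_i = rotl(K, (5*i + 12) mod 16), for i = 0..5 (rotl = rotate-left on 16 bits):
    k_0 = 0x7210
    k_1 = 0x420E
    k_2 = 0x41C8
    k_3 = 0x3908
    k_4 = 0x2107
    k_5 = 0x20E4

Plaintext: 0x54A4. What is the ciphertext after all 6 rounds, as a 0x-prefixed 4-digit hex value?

0x9773

s_0 = plaintext = 0x54A4
s_1 = Round(s_0, k_0) = 0xB861
s_2 = Round(s_1, k_1) = 0xE816
s_3 = Round(s_2, k_2) = 0xE694
s_4 = Round(s_3, k_3) = 0x8449
s_5 = Round(s_4, k_4) = 0x631A
s_6 = Round(s_5, k_5) = 0x9773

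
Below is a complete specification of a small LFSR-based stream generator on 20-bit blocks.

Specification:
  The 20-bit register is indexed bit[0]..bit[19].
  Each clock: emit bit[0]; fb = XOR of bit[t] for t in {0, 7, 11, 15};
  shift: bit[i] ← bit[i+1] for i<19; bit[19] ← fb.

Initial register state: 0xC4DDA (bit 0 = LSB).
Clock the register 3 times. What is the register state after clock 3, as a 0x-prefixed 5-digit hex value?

0x189BB

reg_0 = 0xC4DDA
clock 1: out=0, reg = 0x626ED
clock 2: out=1, reg = 0x31376
clock 3: out=0, reg = 0x189BB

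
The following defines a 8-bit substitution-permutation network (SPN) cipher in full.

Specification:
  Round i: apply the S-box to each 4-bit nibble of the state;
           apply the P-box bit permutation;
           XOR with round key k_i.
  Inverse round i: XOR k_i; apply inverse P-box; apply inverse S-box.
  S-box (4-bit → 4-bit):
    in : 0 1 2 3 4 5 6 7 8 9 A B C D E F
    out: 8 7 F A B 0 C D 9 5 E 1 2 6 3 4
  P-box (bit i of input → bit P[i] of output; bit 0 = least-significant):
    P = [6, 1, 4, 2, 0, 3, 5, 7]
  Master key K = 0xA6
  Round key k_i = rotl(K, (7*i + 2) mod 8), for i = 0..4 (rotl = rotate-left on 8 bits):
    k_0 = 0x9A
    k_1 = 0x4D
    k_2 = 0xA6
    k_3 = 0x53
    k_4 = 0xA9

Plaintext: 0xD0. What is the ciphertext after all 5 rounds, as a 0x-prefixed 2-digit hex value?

0x2B

s_0 = plaintext = 0xD0
s_1 = Round(s_0, k_0) = 0xB6
s_2 = Round(s_1, k_1) = 0x58
s_3 = Round(s_2, k_2) = 0xE2
s_4 = Round(s_3, k_3) = 0x0C
s_5 = Round(s_4, k_4) = 0x2B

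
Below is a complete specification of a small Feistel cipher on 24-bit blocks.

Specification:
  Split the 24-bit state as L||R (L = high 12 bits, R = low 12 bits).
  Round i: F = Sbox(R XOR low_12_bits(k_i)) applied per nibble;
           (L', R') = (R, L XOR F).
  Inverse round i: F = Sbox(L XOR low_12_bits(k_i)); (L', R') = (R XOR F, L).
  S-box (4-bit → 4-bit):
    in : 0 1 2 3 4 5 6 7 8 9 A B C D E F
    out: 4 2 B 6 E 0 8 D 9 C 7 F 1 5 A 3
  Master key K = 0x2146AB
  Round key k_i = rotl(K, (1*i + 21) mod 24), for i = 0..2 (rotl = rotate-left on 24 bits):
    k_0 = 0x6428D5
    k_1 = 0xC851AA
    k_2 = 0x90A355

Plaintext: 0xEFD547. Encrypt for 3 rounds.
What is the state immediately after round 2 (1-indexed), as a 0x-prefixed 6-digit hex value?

s_0 = plaintext = 0xEFD547
s_1 = Round(s_0, k_0) = 0x547B36
s_2 = Round(s_1, k_1) = 0xB36286
s_3 = Round(s_2, k_2) = 0x286960

0xB36286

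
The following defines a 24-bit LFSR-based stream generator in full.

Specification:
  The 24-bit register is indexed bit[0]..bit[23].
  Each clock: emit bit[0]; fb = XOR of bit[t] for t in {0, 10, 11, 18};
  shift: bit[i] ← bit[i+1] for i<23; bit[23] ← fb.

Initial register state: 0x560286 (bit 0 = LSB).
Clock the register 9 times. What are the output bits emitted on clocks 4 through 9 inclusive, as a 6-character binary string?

reg_0 = 0x560286
clock 1: out=0, reg = 0xAB0143
clock 2: out=1, reg = 0xD580A1
clock 3: out=1, reg = 0x6AC050
clock 4: out=0, reg = 0x356028
clock 5: out=0, reg = 0x9AB014
clock 6: out=0, reg = 0x4D580A
clock 7: out=0, reg = 0x26AC05
clock 8: out=1, reg = 0x135602
clock 9: out=0, reg = 0x89AB01

000010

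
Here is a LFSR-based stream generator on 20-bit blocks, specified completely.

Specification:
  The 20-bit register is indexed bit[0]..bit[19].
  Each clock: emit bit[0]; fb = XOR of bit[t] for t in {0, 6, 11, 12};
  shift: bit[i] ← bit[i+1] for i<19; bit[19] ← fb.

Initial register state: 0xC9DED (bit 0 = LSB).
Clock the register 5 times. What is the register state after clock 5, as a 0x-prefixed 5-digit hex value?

0x064EF

reg_0 = 0xC9DED
clock 1: out=1, reg = 0x64EF6
clock 2: out=0, reg = 0x3277B
clock 3: out=1, reg = 0x193BD
clock 4: out=1, reg = 0x0C9DE
clock 5: out=0, reg = 0x064EF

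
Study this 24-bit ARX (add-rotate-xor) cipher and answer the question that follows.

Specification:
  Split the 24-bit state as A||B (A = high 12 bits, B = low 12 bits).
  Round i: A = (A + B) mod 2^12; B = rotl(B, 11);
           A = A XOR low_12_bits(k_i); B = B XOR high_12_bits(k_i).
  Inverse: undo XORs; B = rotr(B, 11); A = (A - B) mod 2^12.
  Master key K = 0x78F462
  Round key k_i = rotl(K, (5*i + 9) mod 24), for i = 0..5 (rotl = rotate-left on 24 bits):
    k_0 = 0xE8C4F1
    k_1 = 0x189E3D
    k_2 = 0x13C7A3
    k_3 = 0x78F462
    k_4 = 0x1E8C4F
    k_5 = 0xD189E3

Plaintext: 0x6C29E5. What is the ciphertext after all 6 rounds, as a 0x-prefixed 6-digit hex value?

0x4CBE23

s_0 = plaintext = 0x6C29E5
s_1 = Round(s_0, k_0) = 0x45627E
s_2 = Round(s_1, k_1) = 0x8E90B6
s_3 = Round(s_2, k_2) = 0xE3C167
s_4 = Round(s_3, k_3) = 0xBC1F3C
s_5 = Round(s_4, k_4) = 0x6B2676
s_6 = Round(s_5, k_5) = 0x4CBE23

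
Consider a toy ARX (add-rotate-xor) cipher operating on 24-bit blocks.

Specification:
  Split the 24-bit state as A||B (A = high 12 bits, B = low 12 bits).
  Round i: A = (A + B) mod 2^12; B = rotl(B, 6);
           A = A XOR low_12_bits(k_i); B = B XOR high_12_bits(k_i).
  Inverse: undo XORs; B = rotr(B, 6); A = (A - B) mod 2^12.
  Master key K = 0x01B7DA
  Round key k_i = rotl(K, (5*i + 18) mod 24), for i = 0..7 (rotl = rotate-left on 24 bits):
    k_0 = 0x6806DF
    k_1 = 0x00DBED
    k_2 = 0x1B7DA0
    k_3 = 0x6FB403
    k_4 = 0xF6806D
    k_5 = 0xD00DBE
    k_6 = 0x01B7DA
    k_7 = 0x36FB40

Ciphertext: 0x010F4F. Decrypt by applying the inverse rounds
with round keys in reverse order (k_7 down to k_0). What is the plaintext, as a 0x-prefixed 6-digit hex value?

0xC526F7

s_0 = ciphertext = 0x010F4F
s_1 = InvRound(s_0, k_7) = 0x320830
s_2 = InvRound(s_1, k_6) = 0xA1AAE0
s_3 = InvRound(s_2, k_5) = 0xF8581F
s_4 = InvRound(s_3, k_4) = 0x20BDDD
s_5 = InvRound(s_4, k_3) = 0xC5C9AC
s_6 = InvRound(s_5, k_2) = 0xB1C6E0
s_7 = InvRound(s_6, k_1) = 0x596B5B
s_8 = InvRound(s_7, k_0) = 0xC526F7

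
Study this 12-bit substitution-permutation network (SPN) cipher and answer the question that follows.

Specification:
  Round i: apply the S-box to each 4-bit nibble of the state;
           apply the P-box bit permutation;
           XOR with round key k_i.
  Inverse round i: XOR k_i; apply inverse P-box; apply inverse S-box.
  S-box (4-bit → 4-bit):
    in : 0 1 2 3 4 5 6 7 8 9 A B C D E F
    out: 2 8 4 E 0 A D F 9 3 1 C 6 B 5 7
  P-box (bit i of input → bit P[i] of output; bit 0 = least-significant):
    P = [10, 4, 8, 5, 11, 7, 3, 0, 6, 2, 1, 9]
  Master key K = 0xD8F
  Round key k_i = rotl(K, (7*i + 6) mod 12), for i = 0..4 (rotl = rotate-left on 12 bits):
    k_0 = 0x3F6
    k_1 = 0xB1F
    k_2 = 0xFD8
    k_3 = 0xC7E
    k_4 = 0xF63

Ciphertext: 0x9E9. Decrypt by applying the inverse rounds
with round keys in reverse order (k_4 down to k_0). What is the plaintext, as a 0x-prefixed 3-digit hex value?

0xCF9

s_0 = ciphertext = 0x9E9
s_1 = InvRound(s_0, k_4) = 0xBCA
s_2 = InvRound(s_1, k_3) = 0x507
s_3 = InvRound(s_2, k_2) = 0x770
s_4 = InvRound(s_3, k_1) = 0xF68
s_5 = InvRound(s_4, k_0) = 0xCF9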